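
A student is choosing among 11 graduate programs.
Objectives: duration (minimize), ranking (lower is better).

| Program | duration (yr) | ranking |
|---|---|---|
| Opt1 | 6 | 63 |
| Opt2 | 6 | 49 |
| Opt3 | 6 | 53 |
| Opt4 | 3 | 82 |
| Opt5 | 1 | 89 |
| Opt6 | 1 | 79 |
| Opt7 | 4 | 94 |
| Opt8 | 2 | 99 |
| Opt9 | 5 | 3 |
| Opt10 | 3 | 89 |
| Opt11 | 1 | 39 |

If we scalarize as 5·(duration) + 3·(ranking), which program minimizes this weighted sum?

Opt9

Opt1: 5·6 + 3·63 = 219
Opt2: 5·6 + 3·49 = 177
Opt3: 5·6 + 3·53 = 189
Opt4: 5·3 + 3·82 = 261
Opt5: 5·1 + 3·89 = 272
Opt6: 5·1 + 3·79 = 242
Opt7: 5·4 + 3·94 = 302
Opt8: 5·2 + 3·99 = 307
Opt9: 5·5 + 3·3 = 34
Opt10: 5·3 + 3·89 = 282
Opt11: 5·1 + 3·39 = 122
Lowest: Opt9 at 34.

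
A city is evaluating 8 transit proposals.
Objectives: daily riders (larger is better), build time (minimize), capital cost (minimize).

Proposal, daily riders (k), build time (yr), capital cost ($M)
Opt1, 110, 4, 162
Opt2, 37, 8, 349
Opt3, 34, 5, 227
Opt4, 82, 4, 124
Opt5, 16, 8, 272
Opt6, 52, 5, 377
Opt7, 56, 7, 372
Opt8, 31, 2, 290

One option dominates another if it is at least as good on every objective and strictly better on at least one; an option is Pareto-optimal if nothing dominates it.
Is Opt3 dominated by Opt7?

Opt7 vs Opt3: Opt7 is worse on build time (7 vs 5), so it does not dominate Opt3.

No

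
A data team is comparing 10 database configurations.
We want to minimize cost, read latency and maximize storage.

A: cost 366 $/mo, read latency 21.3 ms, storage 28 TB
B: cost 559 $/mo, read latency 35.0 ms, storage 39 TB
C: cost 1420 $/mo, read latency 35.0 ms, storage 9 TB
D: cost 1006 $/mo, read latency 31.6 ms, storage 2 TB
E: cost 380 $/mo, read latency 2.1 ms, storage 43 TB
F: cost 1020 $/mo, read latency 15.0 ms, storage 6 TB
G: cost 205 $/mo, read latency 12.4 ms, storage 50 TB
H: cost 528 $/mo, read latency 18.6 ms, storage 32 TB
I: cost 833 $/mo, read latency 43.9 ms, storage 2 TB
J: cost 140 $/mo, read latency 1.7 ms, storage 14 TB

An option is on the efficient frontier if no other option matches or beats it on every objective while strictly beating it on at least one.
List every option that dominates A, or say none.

G

G: cost 205≤366, read latency 12.4≤21.3, storage 50≥28 — dominates A.
Others (B, C, D, E, F, H, I, J) are each worse than A on at least one objective.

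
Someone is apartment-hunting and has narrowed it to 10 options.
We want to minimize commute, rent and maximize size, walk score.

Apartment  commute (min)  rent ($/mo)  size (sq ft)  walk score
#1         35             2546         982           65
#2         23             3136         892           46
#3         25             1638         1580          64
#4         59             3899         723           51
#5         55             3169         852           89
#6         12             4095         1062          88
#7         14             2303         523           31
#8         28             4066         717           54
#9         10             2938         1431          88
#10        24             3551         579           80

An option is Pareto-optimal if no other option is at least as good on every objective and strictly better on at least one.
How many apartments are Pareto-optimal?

5

#1: not dominated.
#2: dominated by #9 (commute 10≤23, rent 2938≤3136, size 1431≥892, walk score 88≥46).
#3: not dominated (best rent).
#4: dominated by #1 (commute 35≤59, rent 2546≤3899, size 982≥723, walk score 65≥51).
#5: not dominated (best walk score).
#6: dominated by #9 (commute 10≤12, rent 2938≤4095, size 1431≥1062, walk score 88≥88).
#7: not dominated.
#8: dominated by #3 (commute 25≤28, rent 1638≤4066, size 1580≥717, walk score 64≥54).
#9: not dominated (best commute).
#10: dominated by #9 (commute 10≤24, rent 2938≤3551, size 1431≥579, walk score 88≥80).
Pareto-optimal: #1, #3, #5, #7, #9 → 5.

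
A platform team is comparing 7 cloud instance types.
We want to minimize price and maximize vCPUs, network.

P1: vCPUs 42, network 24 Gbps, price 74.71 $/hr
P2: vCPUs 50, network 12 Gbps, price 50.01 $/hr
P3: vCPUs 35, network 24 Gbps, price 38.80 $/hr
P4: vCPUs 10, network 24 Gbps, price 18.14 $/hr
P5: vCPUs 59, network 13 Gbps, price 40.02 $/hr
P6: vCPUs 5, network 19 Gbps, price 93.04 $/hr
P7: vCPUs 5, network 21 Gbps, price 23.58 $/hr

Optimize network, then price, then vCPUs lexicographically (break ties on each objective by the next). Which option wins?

P4

First maximize network: best is 24, kept {P1, P3, P4}.
Then minimize price: best is 18.14, kept {P4}.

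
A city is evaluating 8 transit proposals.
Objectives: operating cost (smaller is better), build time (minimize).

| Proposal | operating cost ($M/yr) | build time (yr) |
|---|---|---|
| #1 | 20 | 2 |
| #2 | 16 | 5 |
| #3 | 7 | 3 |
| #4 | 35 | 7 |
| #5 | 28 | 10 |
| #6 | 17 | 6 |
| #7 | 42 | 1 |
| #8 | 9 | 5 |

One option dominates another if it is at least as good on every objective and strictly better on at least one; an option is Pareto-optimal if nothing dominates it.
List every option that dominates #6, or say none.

#2, #3, #8

#2: operating cost 16≤17, build time 5≤6 — dominates #6.
#3: operating cost 7≤17, build time 3≤6 — dominates #6.
#8: operating cost 9≤17, build time 5≤6 — dominates #6.
Others (#1, #4, #5, #7) are each worse than #6 on at least one objective.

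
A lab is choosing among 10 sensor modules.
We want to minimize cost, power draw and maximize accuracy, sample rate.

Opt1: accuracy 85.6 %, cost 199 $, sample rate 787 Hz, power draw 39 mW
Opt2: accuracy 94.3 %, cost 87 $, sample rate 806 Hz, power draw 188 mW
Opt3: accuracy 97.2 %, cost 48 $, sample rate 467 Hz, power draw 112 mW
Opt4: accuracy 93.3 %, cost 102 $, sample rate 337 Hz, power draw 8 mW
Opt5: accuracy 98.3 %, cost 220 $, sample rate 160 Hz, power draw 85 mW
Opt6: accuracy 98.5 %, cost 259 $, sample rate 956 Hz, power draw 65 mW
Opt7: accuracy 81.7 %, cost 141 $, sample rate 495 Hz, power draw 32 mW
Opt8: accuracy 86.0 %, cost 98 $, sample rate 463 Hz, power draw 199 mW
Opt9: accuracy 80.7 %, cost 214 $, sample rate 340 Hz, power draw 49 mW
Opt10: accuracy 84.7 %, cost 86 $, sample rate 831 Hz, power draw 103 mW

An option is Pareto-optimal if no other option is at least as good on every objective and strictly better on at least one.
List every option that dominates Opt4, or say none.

none

Opt1: worse on accuracy (85.6 vs 93.3).
Opt2: worse on power draw (188 vs 8).
Opt3: worse on power draw (112 vs 8).
Opt5: worse on cost (220 vs 102).
Opt6: worse on cost (259 vs 102).
Opt7: worse on accuracy (81.7 vs 93.3).
Opt8: worse on accuracy (86.0 vs 93.3).
Opt9: worse on accuracy (80.7 vs 93.3).
Opt10: worse on accuracy (84.7 vs 93.3).
No option dominates Opt4.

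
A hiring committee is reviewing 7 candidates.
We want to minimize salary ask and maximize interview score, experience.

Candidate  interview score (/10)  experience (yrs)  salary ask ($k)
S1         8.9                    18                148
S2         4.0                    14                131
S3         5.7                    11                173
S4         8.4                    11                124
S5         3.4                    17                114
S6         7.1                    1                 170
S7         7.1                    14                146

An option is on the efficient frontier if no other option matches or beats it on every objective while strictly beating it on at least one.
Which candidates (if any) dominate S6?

S1, S4, S7

S1: interview score 8.9≥7.1, experience 18≥1, salary ask 148≤170 — dominates S6.
S4: interview score 8.4≥7.1, experience 11≥1, salary ask 124≤170 — dominates S6.
S7: interview score 7.1≥7.1, experience 14≥1, salary ask 146≤170 — dominates S6.
Others (S2, S3, S5) are each worse than S6 on at least one objective.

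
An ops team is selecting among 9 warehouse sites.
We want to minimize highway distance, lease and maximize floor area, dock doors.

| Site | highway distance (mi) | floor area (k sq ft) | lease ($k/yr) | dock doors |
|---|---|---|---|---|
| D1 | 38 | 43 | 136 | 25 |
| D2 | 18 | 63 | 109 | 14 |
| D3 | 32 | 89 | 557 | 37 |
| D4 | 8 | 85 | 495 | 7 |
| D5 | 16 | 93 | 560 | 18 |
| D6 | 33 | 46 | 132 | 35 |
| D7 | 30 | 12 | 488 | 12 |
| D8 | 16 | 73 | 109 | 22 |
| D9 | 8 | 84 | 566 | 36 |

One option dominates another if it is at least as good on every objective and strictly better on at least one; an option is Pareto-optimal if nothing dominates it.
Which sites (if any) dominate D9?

D1: worse on highway distance (38 vs 8).
D2: worse on highway distance (18 vs 8).
D3: worse on highway distance (32 vs 8).
D4: worse on dock doors (7 vs 36).
D5: worse on highway distance (16 vs 8).
D6: worse on highway distance (33 vs 8).
D7: worse on highway distance (30 vs 8).
D8: worse on highway distance (16 vs 8).
No option dominates D9.

none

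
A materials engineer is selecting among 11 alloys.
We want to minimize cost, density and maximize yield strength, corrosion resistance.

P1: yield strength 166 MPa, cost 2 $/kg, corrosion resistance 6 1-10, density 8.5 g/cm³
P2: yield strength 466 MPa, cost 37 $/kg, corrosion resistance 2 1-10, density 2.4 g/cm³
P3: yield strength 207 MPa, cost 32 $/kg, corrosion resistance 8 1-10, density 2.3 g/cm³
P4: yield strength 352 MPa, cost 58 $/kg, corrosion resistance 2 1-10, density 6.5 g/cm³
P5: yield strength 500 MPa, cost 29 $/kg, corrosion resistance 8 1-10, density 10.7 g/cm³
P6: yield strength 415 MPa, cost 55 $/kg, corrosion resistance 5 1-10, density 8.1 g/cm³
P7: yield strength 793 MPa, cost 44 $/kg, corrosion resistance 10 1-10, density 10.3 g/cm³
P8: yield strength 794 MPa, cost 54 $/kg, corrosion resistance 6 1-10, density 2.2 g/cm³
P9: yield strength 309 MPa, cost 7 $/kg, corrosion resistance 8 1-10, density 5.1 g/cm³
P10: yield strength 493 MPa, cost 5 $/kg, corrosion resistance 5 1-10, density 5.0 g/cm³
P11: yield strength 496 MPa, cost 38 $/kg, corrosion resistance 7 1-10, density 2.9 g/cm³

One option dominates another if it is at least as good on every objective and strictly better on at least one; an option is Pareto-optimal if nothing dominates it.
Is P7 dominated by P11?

No

P11 vs P7: P11 is worse on yield strength (496 vs 793), so it does not dominate P7.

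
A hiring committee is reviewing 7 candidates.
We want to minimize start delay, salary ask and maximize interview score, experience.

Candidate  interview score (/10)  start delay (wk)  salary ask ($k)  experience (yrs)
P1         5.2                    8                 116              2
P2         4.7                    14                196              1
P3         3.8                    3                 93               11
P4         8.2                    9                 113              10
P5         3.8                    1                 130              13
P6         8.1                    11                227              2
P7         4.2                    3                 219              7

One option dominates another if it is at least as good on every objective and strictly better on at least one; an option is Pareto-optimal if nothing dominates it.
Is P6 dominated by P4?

Yes

P4 vs P6: interview score 8.2≥8.1, start delay 9≤11, salary ask 113≤227, experience 10≥2 — P4 is at least as good on every objective with at least one strict improvement.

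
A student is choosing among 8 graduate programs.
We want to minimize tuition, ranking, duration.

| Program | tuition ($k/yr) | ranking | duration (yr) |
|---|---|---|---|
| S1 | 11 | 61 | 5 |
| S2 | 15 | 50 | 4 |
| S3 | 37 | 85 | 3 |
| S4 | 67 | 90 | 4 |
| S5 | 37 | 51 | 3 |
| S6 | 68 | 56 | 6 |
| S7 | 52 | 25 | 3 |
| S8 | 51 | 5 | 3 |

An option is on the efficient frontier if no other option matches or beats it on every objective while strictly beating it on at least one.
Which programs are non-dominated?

S1: not dominated (best tuition).
S2: not dominated.
S3: dominated by S5 (tuition 37≤37, ranking 51≤85, duration 3≤3).
S4: dominated by S2 (tuition 15≤67, ranking 50≤90, duration 4≤4).
S5: not dominated.
S6: dominated by S2 (tuition 15≤68, ranking 50≤56, duration 4≤6).
S7: dominated by S8 (tuition 51≤52, ranking 5≤25, duration 3≤3).
S8: not dominated (best ranking).

S1, S2, S5, S8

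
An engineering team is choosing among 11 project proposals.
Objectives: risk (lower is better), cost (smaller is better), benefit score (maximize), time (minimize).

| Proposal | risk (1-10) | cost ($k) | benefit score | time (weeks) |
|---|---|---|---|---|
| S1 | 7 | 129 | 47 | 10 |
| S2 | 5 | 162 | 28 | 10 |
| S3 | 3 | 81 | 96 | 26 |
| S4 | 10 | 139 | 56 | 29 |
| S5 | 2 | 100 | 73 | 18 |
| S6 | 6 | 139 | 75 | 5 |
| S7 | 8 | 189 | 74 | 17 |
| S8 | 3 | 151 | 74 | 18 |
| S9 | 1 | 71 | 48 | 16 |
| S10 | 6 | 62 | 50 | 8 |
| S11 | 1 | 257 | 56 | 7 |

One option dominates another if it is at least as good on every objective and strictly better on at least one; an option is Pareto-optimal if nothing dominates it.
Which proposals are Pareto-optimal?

S2, S3, S5, S6, S8, S9, S10, S11

S1: dominated by S10 (risk 6≤7, cost 62≤129, benefit score 50≥47, time 8≤10).
S2: not dominated.
S3: not dominated (best benefit score).
S4: dominated by S3 (risk 3≤10, cost 81≤139, benefit score 96≥56, time 26≤29).
S5: not dominated.
S6: not dominated (best time).
S7: dominated by S6 (risk 6≤8, cost 139≤189, benefit score 75≥74, time 5≤17).
S8: not dominated.
S9: not dominated.
S10: not dominated (best cost).
S11: not dominated.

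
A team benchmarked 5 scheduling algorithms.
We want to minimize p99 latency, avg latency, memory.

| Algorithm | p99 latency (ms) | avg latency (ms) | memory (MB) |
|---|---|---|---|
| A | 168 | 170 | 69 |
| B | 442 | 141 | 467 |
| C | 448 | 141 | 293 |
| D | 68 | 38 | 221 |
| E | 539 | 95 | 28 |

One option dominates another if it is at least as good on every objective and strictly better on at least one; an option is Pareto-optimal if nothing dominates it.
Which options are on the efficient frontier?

A: not dominated.
B: dominated by D (p99 latency 68≤442, avg latency 38≤141, memory 221≤467).
C: dominated by D (p99 latency 68≤448, avg latency 38≤141, memory 221≤293).
D: not dominated (best p99 latency).
E: not dominated (best memory).

A, D, E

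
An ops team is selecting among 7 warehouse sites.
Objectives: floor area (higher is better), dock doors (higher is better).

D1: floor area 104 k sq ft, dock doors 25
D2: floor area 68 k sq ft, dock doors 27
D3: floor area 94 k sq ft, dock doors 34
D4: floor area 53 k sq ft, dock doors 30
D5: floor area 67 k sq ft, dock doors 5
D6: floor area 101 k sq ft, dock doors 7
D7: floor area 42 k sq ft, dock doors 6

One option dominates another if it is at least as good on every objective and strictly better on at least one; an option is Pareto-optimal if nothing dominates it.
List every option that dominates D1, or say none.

D2: worse on floor area (68 vs 104).
D3: worse on floor area (94 vs 104).
D4: worse on floor area (53 vs 104).
D5: worse on floor area (67 vs 104).
D6: worse on floor area (101 vs 104).
D7: worse on floor area (42 vs 104).
No option dominates D1.

none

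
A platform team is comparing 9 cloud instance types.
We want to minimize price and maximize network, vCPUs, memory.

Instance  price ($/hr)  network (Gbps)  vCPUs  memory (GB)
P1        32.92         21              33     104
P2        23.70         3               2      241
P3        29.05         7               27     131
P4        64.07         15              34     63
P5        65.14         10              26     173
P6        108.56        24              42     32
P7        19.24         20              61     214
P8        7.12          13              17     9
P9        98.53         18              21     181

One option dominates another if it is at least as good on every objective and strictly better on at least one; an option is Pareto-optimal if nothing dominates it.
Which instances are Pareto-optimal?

P1: not dominated.
P2: not dominated (best memory).
P3: dominated by P7 (price 19.24≤29.05, network 20≥7, vCPUs 61≥27, memory 214≥131).
P4: dominated by P7 (price 19.24≤64.07, network 20≥15, vCPUs 61≥34, memory 214≥63).
P5: dominated by P7 (price 19.24≤65.14, network 20≥10, vCPUs 61≥26, memory 214≥173).
P6: not dominated (best network).
P7: not dominated (best vCPUs).
P8: not dominated (best price).
P9: dominated by P7 (price 19.24≤98.53, network 20≥18, vCPUs 61≥21, memory 214≥181).

P1, P2, P6, P7, P8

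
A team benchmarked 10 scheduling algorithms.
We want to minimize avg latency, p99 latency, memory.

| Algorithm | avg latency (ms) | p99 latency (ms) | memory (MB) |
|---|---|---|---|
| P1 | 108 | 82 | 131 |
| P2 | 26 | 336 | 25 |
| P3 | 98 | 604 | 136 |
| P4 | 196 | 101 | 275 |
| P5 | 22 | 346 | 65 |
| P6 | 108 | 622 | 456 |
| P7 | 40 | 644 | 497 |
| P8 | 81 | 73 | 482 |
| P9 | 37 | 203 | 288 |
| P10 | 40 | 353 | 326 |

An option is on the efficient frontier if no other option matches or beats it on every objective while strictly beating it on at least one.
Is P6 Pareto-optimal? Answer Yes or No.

P1 vs P6: avg latency 108≤108, p99 latency 82≤622, memory 131≤456 — P1 is at least as good on every objective and strictly better on at least one, so P1 dominates P6.

No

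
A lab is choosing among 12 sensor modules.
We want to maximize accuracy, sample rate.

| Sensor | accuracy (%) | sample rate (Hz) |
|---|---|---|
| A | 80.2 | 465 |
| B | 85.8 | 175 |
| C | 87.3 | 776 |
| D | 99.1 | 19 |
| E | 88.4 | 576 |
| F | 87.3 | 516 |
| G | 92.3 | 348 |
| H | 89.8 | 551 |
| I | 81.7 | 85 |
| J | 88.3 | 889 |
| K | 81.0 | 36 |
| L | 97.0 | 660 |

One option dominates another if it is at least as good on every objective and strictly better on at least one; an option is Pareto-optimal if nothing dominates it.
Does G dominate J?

No

G vs J: G is worse on sample rate (348 vs 889), so it does not dominate J.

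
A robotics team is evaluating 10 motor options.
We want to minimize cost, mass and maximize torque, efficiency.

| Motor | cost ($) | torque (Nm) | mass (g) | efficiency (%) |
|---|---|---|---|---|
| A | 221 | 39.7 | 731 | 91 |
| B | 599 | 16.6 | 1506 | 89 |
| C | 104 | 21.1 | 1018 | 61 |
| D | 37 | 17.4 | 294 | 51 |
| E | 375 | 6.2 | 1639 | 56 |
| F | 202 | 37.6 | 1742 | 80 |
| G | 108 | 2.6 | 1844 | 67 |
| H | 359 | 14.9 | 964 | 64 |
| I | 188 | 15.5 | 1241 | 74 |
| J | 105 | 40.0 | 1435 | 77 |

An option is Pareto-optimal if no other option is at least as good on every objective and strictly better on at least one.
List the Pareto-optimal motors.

A: not dominated (best efficiency).
B: dominated by A (cost 221≤599, torque 39.7≥16.6, mass 731≤1506, efficiency 91≥89).
C: not dominated.
D: not dominated (best cost).
E: dominated by A (cost 221≤375, torque 39.7≥6.2, mass 731≤1639, efficiency 91≥56).
F: not dominated.
G: dominated by J (cost 105≤108, torque 40.0≥2.6, mass 1435≤1844, efficiency 77≥67).
H: dominated by A (cost 221≤359, torque 39.7≥14.9, mass 731≤964, efficiency 91≥64).
I: not dominated.
J: not dominated (best torque).

A, C, D, F, I, J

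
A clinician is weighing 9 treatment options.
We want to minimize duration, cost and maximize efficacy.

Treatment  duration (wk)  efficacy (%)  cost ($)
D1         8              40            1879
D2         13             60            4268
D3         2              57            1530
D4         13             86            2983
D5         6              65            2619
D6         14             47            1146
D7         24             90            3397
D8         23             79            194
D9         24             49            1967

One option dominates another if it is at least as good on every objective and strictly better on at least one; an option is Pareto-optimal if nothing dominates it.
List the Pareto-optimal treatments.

D3, D4, D5, D6, D7, D8

D1: dominated by D3 (duration 2≤8, efficacy 57≥40, cost 1530≤1879).
D2: dominated by D4 (duration 13≤13, efficacy 86≥60, cost 2983≤4268).
D3: not dominated (best duration).
D4: not dominated.
D5: not dominated.
D6: not dominated.
D7: not dominated (best efficacy).
D8: not dominated (best cost).
D9: dominated by D3 (duration 2≤24, efficacy 57≥49, cost 1530≤1967).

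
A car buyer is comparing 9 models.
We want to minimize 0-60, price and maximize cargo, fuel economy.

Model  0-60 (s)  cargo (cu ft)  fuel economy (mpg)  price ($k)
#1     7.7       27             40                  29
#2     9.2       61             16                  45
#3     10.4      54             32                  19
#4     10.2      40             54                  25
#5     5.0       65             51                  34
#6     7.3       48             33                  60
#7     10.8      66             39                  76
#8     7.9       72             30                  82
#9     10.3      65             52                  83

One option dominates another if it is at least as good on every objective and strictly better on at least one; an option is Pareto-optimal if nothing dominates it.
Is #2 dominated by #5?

#5 vs #2: 0-60 5.0≤9.2, cargo 65≥61, fuel economy 51≥16, price 34≤45 — #5 is at least as good on every objective with at least one strict improvement.

Yes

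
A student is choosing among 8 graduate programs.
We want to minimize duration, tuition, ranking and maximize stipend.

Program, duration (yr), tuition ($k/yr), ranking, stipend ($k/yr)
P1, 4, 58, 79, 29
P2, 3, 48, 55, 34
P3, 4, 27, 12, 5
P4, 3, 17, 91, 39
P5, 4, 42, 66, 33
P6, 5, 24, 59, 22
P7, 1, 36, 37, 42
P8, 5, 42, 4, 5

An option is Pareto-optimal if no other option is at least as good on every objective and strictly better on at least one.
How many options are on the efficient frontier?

P1: dominated by P2 (duration 3≤4, tuition 48≤58, ranking 55≤79, stipend 34≥29).
P2: dominated by P7 (duration 1≤3, tuition 36≤48, ranking 37≤55, stipend 42≥34).
P3: not dominated.
P4: not dominated (best tuition).
P5: dominated by P7 (duration 1≤4, tuition 36≤42, ranking 37≤66, stipend 42≥33).
P6: not dominated.
P7: not dominated (best duration).
P8: not dominated (best ranking).
Pareto-optimal: P3, P4, P6, P7, P8 → 5.

5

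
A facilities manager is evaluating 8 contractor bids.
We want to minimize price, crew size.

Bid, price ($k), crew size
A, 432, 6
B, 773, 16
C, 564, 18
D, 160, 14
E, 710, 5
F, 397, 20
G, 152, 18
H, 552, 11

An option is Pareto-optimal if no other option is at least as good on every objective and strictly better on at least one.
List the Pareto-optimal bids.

A, D, E, G

A: not dominated.
B: dominated by A (price 432≤773, crew size 6≤16).
C: dominated by A (price 432≤564, crew size 6≤18).
D: not dominated.
E: not dominated (best crew size).
F: dominated by D (price 160≤397, crew size 14≤20).
G: not dominated (best price).
H: dominated by A (price 432≤552, crew size 6≤11).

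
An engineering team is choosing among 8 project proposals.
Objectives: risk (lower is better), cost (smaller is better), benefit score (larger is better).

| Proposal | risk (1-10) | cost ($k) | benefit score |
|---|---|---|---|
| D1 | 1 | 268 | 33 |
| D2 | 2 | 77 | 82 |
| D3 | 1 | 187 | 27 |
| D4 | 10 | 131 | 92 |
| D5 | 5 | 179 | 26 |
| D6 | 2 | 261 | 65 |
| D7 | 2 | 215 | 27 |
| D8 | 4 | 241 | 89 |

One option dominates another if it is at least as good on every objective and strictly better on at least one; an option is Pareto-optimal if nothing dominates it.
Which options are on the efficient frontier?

D1, D2, D3, D4, D8

D1: not dominated.
D2: not dominated (best cost).
D3: not dominated.
D4: not dominated (best benefit score).
D5: dominated by D2 (risk 2≤5, cost 77≤179, benefit score 82≥26).
D6: dominated by D2 (risk 2≤2, cost 77≤261, benefit score 82≥65).
D7: dominated by D2 (risk 2≤2, cost 77≤215, benefit score 82≥27).
D8: not dominated.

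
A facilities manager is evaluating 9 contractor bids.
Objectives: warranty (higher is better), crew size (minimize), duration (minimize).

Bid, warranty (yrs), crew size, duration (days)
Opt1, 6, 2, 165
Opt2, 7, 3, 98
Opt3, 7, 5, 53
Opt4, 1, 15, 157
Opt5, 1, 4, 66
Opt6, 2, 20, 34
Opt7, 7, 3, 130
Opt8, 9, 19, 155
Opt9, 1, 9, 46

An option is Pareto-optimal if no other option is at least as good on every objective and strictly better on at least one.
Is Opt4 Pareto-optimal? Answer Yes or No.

Opt2 vs Opt4: warranty 7≥1, crew size 3≤15, duration 98≤157 — Opt2 is at least as good on every objective and strictly better on at least one, so Opt2 dominates Opt4.

No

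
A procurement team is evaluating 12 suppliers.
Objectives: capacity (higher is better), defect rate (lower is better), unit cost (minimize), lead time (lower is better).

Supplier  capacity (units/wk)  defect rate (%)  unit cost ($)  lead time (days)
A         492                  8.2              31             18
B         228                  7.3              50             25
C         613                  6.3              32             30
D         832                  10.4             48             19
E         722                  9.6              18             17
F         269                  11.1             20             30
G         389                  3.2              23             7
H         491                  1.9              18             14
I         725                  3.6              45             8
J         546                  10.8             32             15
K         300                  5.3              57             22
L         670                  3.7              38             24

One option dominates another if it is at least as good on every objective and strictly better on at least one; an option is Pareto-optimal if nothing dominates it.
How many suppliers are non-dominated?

A: not dominated.
B: dominated by G (capacity 389≥228, defect rate 3.2≤7.3, unit cost 23≤50, lead time 7≤25).
C: not dominated.
D: not dominated (best capacity).
E: not dominated.
F: dominated by E (capacity 722≥269, defect rate 9.6≤11.1, unit cost 18≤20, lead time 17≤30).
G: not dominated (best lead time).
H: not dominated (best defect rate).
I: not dominated.
J: not dominated.
K: dominated by G (capacity 389≥300, defect rate 3.2≤5.3, unit cost 23≤57, lead time 7≤22).
L: not dominated.
Pareto-optimal: A, C, D, E, G, H, I, J, L → 9.

9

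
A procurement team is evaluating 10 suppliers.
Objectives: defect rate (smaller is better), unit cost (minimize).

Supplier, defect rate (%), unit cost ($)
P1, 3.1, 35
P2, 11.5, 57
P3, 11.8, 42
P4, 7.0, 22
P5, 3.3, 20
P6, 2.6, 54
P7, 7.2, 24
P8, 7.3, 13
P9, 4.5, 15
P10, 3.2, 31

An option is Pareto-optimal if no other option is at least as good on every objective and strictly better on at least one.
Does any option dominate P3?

Yes

P1 vs P3: defect rate 3.1≤11.8, unit cost 35≤42 — P1 is at least as good on every objective and strictly better on at least one, so P1 dominates P3.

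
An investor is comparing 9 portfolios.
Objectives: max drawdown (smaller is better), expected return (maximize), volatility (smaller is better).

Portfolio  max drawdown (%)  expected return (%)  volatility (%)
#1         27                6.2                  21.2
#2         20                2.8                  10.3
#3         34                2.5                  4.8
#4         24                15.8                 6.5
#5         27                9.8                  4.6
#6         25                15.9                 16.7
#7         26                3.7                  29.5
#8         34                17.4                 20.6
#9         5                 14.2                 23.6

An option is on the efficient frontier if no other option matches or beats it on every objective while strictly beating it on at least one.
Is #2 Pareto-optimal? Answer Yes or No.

Yes

#1: worse on max drawdown (27 vs 20).
#3: worse on max drawdown (34 vs 20).
#4: worse on max drawdown (24 vs 20).
#5: worse on max drawdown (27 vs 20).
#6: worse on max drawdown (25 vs 20).
#7: worse on max drawdown (26 vs 20).
#8: worse on max drawdown (34 vs 20).
#9: worse on volatility (23.6 vs 10.3).
No option is at least as good as #2 on every objective and strictly better on one.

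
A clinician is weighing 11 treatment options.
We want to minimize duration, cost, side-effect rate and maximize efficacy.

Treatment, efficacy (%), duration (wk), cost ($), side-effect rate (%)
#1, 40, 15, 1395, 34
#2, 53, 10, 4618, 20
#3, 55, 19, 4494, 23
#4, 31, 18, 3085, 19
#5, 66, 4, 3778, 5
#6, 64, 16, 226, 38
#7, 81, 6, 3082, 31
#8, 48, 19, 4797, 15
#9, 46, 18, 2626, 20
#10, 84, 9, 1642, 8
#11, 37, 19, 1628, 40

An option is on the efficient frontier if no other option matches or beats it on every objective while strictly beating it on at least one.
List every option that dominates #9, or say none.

#10

#10: efficacy 84≥46, duration 9≤18, cost 1642≤2626, side-effect rate 8≤20 — dominates #9.
Others (#1, #2, #3, #4, #5, #6, #7, #8, #11) are each worse than #9 on at least one objective.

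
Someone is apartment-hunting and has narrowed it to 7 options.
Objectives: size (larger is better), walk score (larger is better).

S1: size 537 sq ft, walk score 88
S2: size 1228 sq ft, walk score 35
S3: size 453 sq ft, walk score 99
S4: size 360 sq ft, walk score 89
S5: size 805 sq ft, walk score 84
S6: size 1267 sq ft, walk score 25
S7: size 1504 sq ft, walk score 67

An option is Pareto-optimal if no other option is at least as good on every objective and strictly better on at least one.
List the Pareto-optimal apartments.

S1, S3, S5, S7

S1: not dominated.
S2: dominated by S7 (size 1504≥1228, walk score 67≥35).
S3: not dominated (best walk score).
S4: dominated by S3 (size 453≥360, walk score 99≥89).
S5: not dominated.
S6: dominated by S7 (size 1504≥1267, walk score 67≥25).
S7: not dominated (best size).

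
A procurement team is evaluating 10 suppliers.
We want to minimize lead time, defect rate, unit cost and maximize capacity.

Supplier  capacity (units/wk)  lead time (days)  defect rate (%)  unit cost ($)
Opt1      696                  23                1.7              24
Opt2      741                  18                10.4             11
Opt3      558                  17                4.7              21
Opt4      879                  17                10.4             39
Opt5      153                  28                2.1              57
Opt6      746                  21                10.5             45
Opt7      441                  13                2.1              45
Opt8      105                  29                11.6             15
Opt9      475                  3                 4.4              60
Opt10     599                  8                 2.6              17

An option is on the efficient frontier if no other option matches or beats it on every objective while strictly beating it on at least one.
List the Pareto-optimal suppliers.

Opt1: not dominated (best defect rate).
Opt2: not dominated (best unit cost).
Opt3: dominated by Opt10 (capacity 599≥558, lead time 8≤17, defect rate 2.6≤4.7, unit cost 17≤21).
Opt4: not dominated (best capacity).
Opt5: dominated by Opt1 (capacity 696≥153, lead time 23≤28, defect rate 1.7≤2.1, unit cost 24≤57).
Opt6: dominated by Opt4 (capacity 879≥746, lead time 17≤21, defect rate 10.4≤10.5, unit cost 39≤45).
Opt7: not dominated.
Opt8: dominated by Opt2 (capacity 741≥105, lead time 18≤29, defect rate 10.4≤11.6, unit cost 11≤15).
Opt9: not dominated (best lead time).
Opt10: not dominated.

Opt1, Opt2, Opt4, Opt7, Opt9, Opt10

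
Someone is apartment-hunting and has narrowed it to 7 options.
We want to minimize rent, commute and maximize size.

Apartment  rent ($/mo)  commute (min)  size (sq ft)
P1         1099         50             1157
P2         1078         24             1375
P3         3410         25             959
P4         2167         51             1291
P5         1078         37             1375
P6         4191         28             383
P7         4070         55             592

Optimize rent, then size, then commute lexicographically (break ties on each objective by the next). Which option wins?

P2

First minimize rent: best is 1078, kept {P2, P5}.
Then maximize size: best is 1375, kept {P2, P5}.
Then minimize commute: best is 24, kept {P2}.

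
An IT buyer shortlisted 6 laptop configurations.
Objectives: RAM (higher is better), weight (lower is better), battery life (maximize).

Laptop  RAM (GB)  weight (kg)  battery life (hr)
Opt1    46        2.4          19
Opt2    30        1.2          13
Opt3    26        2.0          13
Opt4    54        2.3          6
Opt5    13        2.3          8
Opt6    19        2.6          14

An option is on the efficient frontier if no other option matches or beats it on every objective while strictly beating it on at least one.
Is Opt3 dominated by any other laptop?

Yes

Opt2 vs Opt3: RAM 30≥26, weight 1.2≤2.0, battery life 13≥13 — Opt2 is at least as good on every objective and strictly better on at least one, so Opt2 dominates Opt3.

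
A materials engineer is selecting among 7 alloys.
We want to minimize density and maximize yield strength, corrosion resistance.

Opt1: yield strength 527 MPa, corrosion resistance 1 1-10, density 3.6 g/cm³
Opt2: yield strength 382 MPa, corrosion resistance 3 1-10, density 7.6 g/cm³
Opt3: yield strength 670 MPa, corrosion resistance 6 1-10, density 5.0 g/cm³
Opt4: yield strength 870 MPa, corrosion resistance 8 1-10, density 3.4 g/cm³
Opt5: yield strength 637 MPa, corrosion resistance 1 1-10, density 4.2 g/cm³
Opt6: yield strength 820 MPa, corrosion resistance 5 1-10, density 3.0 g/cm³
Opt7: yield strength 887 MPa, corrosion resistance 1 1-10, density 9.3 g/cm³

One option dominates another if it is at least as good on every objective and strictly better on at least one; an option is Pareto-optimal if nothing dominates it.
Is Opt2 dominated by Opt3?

Yes

Opt3 vs Opt2: yield strength 670≥382, corrosion resistance 6≥3, density 5.0≤7.6 — Opt3 is at least as good on every objective with at least one strict improvement.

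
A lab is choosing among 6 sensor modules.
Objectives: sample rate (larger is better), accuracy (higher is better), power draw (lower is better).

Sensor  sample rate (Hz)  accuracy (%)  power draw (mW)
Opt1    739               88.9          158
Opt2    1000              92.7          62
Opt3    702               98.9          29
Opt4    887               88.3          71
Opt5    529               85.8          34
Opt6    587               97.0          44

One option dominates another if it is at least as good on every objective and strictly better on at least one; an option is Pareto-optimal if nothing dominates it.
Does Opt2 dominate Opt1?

Yes

Opt2 vs Opt1: sample rate 1000≥739, accuracy 92.7≥88.9, power draw 62≤158 — Opt2 is at least as good on every objective with at least one strict improvement.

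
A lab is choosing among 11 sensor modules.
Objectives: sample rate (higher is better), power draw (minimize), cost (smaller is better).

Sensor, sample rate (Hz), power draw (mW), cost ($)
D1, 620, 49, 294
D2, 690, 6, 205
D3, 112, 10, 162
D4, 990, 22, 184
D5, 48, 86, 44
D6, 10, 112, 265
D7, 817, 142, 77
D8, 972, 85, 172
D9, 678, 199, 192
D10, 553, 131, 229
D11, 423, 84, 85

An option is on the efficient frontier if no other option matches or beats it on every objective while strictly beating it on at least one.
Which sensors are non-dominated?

D1: dominated by D2 (sample rate 690≥620, power draw 6≤49, cost 205≤294).
D2: not dominated (best power draw).
D3: not dominated.
D4: not dominated (best sample rate).
D5: not dominated (best cost).
D6: dominated by D2 (sample rate 690≥10, power draw 6≤112, cost 205≤265).
D7: not dominated.
D8: not dominated.
D9: dominated by D4 (sample rate 990≥678, power draw 22≤199, cost 184≤192).
D10: dominated by D2 (sample rate 690≥553, power draw 6≤131, cost 205≤229).
D11: not dominated.

D2, D3, D4, D5, D7, D8, D11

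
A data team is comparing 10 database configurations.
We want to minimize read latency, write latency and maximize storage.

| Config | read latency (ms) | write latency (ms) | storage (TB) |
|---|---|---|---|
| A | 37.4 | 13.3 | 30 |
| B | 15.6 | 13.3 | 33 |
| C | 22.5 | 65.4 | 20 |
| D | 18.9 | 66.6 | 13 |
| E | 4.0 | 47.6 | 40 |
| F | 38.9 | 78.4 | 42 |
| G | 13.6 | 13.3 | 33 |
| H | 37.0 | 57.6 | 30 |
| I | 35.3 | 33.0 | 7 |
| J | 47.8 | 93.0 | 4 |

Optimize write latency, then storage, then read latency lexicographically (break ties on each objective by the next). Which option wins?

G

First minimize write latency: best is 13.3, kept {A, B, G}.
Then maximize storage: best is 33, kept {B, G}.
Then minimize read latency: best is 13.6, kept {G}.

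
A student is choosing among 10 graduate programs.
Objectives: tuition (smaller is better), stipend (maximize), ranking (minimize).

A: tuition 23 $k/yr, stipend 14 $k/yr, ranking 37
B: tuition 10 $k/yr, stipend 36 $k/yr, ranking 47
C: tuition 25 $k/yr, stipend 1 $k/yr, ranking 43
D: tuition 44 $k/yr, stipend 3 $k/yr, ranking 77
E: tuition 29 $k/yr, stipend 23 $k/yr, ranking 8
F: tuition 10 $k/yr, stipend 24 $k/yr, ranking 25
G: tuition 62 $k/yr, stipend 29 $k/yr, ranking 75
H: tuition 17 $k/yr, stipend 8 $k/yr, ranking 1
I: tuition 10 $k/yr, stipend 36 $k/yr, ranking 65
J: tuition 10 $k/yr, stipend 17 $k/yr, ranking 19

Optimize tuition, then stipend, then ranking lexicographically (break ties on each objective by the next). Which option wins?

B

First minimize tuition: best is 10, kept {B, F, I, J}.
Then maximize stipend: best is 36, kept {B, I}.
Then minimize ranking: best is 47, kept {B}.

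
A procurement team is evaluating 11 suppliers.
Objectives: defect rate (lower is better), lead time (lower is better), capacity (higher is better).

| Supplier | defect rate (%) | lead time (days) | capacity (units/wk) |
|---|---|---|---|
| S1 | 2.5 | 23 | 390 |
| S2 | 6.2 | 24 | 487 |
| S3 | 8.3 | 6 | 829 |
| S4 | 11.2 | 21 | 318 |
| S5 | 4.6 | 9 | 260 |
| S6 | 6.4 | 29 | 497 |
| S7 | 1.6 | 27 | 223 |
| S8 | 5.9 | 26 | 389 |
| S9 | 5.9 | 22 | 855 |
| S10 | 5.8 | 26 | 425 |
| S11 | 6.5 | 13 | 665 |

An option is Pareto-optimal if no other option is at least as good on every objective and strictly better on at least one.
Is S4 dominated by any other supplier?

Yes

S3 vs S4: defect rate 8.3≤11.2, lead time 6≤21, capacity 829≥318 — S3 is at least as good on every objective and strictly better on at least one, so S3 dominates S4.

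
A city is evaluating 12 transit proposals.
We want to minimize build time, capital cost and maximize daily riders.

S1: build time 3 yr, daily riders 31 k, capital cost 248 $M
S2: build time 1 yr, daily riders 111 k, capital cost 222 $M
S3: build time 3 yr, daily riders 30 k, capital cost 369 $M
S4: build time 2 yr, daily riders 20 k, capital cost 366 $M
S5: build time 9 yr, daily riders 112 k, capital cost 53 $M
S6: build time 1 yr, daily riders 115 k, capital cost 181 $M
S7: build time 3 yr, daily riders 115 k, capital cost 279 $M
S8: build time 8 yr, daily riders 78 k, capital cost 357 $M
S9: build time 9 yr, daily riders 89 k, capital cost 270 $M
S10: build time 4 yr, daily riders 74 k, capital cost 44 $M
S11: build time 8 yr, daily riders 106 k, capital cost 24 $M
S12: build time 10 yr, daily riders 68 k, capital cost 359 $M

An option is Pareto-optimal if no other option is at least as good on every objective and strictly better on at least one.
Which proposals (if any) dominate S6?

S1: worse on build time (3 vs 1).
S2: worse on daily riders (111 vs 115).
S3: worse on build time (3 vs 1).
S4: worse on build time (2 vs 1).
S5: worse on build time (9 vs 1).
S7: worse on build time (3 vs 1).
S8: worse on build time (8 vs 1).
S9: worse on build time (9 vs 1).
S10: worse on build time (4 vs 1).
S11: worse on build time (8 vs 1).
S12: worse on build time (10 vs 1).
No option dominates S6.

none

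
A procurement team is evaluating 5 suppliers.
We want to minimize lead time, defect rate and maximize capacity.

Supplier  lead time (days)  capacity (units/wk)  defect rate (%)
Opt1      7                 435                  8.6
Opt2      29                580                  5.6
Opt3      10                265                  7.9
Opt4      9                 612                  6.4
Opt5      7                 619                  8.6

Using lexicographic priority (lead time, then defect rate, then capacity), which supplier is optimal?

First minimize lead time: best is 7, kept {Opt1, Opt5}.
Then minimize defect rate: best is 8.6, kept {Opt1, Opt5}.
Then maximize capacity: best is 619, kept {Opt5}.

Opt5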